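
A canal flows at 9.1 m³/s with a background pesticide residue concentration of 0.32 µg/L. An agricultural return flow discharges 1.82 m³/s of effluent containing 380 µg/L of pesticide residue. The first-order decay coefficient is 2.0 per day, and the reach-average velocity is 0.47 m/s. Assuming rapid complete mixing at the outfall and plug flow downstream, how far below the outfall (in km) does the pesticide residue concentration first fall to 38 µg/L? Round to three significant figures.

10.5 km

After mixing, C = (9.100·0.3200 + 1.820·380.0) / 10.92 = 694.5/10.92 = 63.60 µg/L.
Set 63.60·exp(−k·t) = 38 → t = ln(63.60/38)/k = 22250 s = 6.180 h.
Distance = v·t = 0.47·22250 = 10460 m = 10.46 km.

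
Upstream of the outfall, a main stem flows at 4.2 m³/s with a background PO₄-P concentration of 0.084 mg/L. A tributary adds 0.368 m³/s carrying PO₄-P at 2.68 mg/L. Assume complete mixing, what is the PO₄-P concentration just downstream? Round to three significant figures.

Mixed concentration C = ΣQC/ΣQ = (4.200·0.08400 + 0.3680·2.680) / 4.568 = 1.339/4.568 = 0.2931 mg/L.

0.293 mg/L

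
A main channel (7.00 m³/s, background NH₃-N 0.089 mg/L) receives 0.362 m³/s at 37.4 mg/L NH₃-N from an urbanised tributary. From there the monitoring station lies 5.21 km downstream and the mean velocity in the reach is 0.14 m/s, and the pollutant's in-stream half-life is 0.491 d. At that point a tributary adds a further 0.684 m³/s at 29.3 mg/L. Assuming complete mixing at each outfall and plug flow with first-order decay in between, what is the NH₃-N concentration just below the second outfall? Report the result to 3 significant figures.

After mixing, C = (7.000·0.08900 + 0.3620·37.40) / 7.362 = 14.16/7.362 = 1.924 mg/L; combined flow 7.362 m³/s.
Travel time t = 5.21·1000 / 0.14 = 37210 s = 10.34 h.
Half-life 0.491 d → k = ln 2 / 0.491 = 1.412 d⁻¹.
After decay, C = 1.924 × e^(−kt) = 1.924 × 0.5444 = 1.047 mg/L.
At the second outfall, C = (7.362·1.047 + 0.6840·29.30) / (7.362 + 0.6840) = 3.449 mg/L.

3.45 mg/L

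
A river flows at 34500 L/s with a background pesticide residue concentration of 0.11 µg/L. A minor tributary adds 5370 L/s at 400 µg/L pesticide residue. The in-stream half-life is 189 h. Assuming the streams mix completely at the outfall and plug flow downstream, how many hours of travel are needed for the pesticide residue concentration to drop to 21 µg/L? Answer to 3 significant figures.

After mixing, C = (34500·0.1100 + 5370·400.0) / 39870 = 2152000/39870 = 53.97 µg/L.
Half-life 189 h → k = ln 2 / 189 = 0.003667 h⁻¹ = 0.08802 d⁻¹.
53.97·exp(−k·t) = 21 → t = ln(53.97/21)/k = 926600 s = 257.4 h.

257 h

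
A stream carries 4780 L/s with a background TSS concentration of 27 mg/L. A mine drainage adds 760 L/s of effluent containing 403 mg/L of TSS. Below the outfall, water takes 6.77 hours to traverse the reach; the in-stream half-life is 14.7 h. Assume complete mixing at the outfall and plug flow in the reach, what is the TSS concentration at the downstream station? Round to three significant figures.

Mass balance: C = (4780·27.00 + 760.0·403.0) / 5540 = 435300/5540 = 78.58 mg/L.
Half-life 14.7 h → k = ln 2 / 14.7 = 0.04715 h⁻¹ = 1.132 d⁻¹.
After decay, C = 78.58 × e^(−kt) = 78.58 × 0.7267 = 57.11 mg/L.

57.1 mg/L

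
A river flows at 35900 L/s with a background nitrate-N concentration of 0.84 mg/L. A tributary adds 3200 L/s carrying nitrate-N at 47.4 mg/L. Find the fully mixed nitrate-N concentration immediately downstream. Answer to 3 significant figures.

4.65 mg/L

Flow-weighted average: C = (35900·0.8400 + 3200·47.40) / 39100 = 181800/39100 = 4.651 mg/L.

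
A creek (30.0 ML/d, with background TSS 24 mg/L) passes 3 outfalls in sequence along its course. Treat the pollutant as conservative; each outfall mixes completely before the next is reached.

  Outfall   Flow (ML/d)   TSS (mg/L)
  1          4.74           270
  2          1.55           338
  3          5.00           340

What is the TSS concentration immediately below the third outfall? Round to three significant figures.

102 mg/L

Below outfall 1: Q → 34.74 ML/d, C = (30.00·24.00 + 4.740·270.0)/34.74 = 57.56 mg/L.
Below outfall 2: Q → 36.29 ML/d, C = (34.74·57.56 + 1.550·338.0)/36.29 = 69.54 mg/L.
Below outfall 3: Q → 41.29 ML/d, C = (36.29·69.54 + 5.000·340.0)/41.29 = 102.3 mg/L.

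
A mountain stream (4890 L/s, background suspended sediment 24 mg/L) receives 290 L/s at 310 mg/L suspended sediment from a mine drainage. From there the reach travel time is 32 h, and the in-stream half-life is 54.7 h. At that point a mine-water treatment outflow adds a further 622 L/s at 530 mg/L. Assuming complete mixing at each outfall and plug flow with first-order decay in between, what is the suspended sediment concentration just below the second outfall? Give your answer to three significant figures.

80.6 mg/L

Mass balance: C = (4890·24.00 + 290.0·310.0) / 5180 = 207300/5180 = 40.01 mg/L; combined flow 5180 L/s.
Half-life 54.7 h → k = ln 2 / 54.7 = 0.01267 h⁻¹ = 0.3041 d⁻¹.
After decay, C = 40.01 × e^(−kt) = 40.01 × 0.6666 = 26.67 mg/L.
At the second outfall, C = (5180·26.67 + 622.0·530.0) / (5180 + 622.0) = 80.63 mg/L.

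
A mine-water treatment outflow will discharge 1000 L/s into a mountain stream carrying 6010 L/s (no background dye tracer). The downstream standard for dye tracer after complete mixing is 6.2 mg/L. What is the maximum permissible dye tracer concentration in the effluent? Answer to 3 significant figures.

43.5 mg/L

At the limit, (Qr·Cr + Qe·Cₑ)/(Qr + Qe) = 6.2:
Cₑ = (7010·6.2 − 6010·0) / 1000 = 43.46 mg/L.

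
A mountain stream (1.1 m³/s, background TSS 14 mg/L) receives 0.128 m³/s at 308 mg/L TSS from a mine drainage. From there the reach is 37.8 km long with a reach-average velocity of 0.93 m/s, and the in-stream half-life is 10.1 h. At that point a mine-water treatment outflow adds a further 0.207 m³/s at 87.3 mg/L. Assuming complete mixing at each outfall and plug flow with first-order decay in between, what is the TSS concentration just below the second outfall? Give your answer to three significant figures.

30.2 mg/L

Conservation of mass: C = (1.100·14.00 + 0.1280·308.0) / 1.228 = 54.82/1.228 = 44.64 mg/L; combined flow 1.228 m³/s.
Travel time t = 37.8·1000 / 0.93 = 40650 s = 11.29 h.
Half-life 10.1 h → k = ln 2 / 10.1 = 0.06863 h⁻¹ = 1.647 d⁻¹.
First-order decay: C = 44.64·exp(−k·t) = 44.64·0.4608 = 20.57 mg/L.
Second outfall: C = (1.228·20.57 + 0.2070·87.30)/1.435 = 30.20 mg/L.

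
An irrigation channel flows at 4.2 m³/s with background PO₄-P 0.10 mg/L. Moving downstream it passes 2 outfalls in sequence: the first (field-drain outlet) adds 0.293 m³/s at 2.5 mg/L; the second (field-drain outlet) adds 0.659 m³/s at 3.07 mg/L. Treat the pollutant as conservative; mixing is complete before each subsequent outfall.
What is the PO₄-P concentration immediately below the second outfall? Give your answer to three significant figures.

After outfall 1: Q = 4.200 + 0.2930 = 4.493 m³/s; C = (4.200·0.1000 + 0.2930·2.500)/4.493 = 0.2565 mg/L.
After outfall 2: Q = 4.493 + 0.6590 = 5.152 m³/s; C = (4.493·0.2565 + 0.6590·3.070)/5.152 = 0.6164 mg/L.

0.616 mg/L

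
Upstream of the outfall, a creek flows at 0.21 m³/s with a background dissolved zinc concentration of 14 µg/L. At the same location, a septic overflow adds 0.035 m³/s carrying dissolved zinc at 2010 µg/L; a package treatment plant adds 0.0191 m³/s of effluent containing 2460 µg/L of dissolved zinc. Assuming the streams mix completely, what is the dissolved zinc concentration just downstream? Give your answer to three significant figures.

Flow-weighted average: C = (0.2100·14.00 + 0.03500·2010 + 0.01910·2460) / 0.2641 = 120.3/0.2641 = 455.4 µg/L.

455 µg/L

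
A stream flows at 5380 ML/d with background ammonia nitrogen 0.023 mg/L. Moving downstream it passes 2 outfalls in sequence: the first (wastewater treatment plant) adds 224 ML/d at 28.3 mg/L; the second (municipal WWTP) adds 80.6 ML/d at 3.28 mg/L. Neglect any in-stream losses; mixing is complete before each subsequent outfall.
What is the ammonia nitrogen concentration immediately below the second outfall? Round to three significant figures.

1.18 mg/L

Outfall 1: combined Q = 5604 ML/d; C = (5380·0.02300 + 224.0·28.30)/5604 = 1.153 mg/L.
Outfall 2: combined Q = 5685 ML/d; C = (5604·1.153 + 80.60·3.280)/5685 = 1.183 mg/L.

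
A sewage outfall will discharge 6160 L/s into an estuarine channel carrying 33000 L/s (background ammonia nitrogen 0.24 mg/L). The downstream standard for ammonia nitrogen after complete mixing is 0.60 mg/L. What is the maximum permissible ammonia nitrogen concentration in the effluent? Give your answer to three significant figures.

At the limit, (Qr·Cr + Qe·Cₑ)/(Qr + Qe) = 0.60:
Cₑ = (39160·0.60 − 33000·0.2400) / 6160 = 2.529 mg/L.

2.53 mg/L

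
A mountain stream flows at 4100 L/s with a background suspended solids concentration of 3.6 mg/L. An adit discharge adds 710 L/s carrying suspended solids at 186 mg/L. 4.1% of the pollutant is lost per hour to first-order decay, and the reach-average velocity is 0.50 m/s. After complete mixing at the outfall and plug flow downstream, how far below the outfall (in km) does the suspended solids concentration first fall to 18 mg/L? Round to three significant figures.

22.7 km

Mixed concentration C = ΣQC/ΣQ = (4100·3.600 + 710.0·186.0) / 4810 = 146800/4810 = 30.52 mg/L.
4.1%/h lost → k = −ln(1 − 0.041) = 0.04186 h⁻¹.
Set 30.52·exp(−k·t) = 18 → t = ln(30.52/18)/k = 45420 s = 12.62 h.
Distance = v·t = 0.50·45420 = 22710 m = 22.71 km.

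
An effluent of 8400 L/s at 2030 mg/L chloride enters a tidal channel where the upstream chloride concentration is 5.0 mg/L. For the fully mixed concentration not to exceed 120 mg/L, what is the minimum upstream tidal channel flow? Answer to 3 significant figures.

Set C_mix = 120: (Q·5.000 + 8400·2030) / (Q + 8400) = 120
→ Q = 8400·(2030 − 120)/(120 − 5.000) = 139500 L/s.

140000 L/s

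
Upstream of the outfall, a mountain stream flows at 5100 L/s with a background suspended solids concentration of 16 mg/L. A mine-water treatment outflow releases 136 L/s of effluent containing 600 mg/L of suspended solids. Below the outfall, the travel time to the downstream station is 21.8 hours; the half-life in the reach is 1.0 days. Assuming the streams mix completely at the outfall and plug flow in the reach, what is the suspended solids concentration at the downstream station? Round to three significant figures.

Conservation of mass: C = (5100·16.00 + 136.0·600.0) / 5236 = 163200/5236 = 31.17 mg/L.
Half-life 1.0 d → k = ln 2 / 1.0 = 0.6931 d⁻¹.
Applying C = C₀e^(−kt): 31.17 × 0.5328 = 16.61 mg/L.

16.6 mg/L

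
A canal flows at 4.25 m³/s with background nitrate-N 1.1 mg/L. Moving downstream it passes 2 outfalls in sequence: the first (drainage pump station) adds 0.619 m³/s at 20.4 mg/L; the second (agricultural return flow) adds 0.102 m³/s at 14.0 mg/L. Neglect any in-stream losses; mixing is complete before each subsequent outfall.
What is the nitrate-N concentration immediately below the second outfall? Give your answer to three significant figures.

After outfall 1: Q = 4.250 + 0.6190 = 4.869 m³/s; C = (4.250·1.100 + 0.6190·20.40)/4.869 = 3.554 mg/L.
After outfall 2: Q = 4.869 + 0.1020 = 4.971 m³/s; C = (4.869·3.554 + 0.1020·14.00)/4.971 = 3.768 mg/L.

3.77 mg/L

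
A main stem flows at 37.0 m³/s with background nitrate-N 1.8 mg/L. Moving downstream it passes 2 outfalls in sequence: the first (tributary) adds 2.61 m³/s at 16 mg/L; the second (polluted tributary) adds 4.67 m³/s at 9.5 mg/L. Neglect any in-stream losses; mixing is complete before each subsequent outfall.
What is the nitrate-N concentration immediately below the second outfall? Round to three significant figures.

3.45 mg/L

Outfall 1: combined Q = 39.61 m³/s; C = (37.00·1.800 + 2.610·16.00)/39.61 = 2.736 mg/L.
Outfall 2: combined Q = 44.28 m³/s; C = (39.61·2.736 + 4.670·9.500)/44.28 = 3.449 mg/L.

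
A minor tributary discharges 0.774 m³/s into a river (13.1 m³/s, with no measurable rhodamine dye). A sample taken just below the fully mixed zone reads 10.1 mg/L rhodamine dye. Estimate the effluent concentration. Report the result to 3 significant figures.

181 mg/L

Mass balance: 13.10·0 + 0.7740·Cₑ = 13.87·10.10
→ Cₑ = (13.87·10.10 − 13.10·0) / 0.7740 = 181.0 mg/L.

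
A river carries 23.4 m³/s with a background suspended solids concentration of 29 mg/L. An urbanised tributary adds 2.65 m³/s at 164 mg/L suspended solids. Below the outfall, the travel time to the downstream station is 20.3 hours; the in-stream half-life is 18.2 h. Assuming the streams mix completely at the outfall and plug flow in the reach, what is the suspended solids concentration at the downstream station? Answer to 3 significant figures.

19.7 mg/L

Flow-weighted average: C = (23.40·29.00 + 2.650·164.0) / 26.05 = 1113/26.05 = 42.73 mg/L.
Half-life 18.2 h → k = ln 2 / 18.2 = 0.03809 h⁻¹ = 0.9140 d⁻¹.
First-order decay: C = 42.73·exp(−k·t) = 42.73·0.4616 = 19.72 mg/L.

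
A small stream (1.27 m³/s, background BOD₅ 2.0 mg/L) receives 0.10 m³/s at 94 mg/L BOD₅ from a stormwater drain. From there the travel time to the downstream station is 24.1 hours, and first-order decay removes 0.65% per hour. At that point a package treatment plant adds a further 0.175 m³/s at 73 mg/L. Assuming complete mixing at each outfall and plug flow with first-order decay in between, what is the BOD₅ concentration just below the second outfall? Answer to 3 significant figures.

After mixing, C = (1.270·2.000 + 0.1000·94.00) / 1.370 = 11.94/1.370 = 8.715 mg/L; combined flow 1.370 m³/s.
0.65%/h lost → k = −ln(1 − 0.0065) = 0.006521 h⁻¹.
Decay over the reach: 8.715·exp(−kt) = 8.715·0.8546 = 7.448 mg/L.
At the second outfall, C = (1.370·7.448 + 0.1750·73.00) / (1.370 + 0.1750) = 14.87 mg/L.

14.9 mg/L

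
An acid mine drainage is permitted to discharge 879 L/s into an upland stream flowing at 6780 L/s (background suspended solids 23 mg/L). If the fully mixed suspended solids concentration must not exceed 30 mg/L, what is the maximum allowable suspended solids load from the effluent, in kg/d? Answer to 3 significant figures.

Mass balance at the limit: 6780·23.00 + 879.0·Cₑ = 7659·30 → Cₑ = 83.99 mg/L.
879.0 L/s = 0.8790 m³/s. Load = 0.8790 m³/s × 83.99 g/m³ × 86 400 s/d = 6379 kg/d.

6380 kg/d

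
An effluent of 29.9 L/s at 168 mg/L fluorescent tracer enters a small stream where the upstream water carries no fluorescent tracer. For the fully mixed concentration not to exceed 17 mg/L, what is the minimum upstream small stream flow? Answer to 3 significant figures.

266 L/s

Set C_mix = 17: (Q·0 + 29.90·168.0) / (Q + 29.90) = 17
→ Q = 29.90·(168.0 − 17)/(17 − 0) = 265.6 L/s.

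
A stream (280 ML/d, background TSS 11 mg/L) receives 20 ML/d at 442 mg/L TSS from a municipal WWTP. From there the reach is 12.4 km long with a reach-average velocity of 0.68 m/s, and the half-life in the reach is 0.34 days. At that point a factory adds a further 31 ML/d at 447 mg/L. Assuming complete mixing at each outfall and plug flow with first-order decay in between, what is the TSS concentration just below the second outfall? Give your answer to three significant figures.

65.3 mg/L

After mixing, C = (280.0·11.00 + 20.00·442.0) / 300.0 = 11920/300.0 = 39.73 mg/L; combined flow 300.0 ML/d.
Travel time t = 12.4·1000 / 0.68 = 18240 s = 5.065 h.
Half-life 0.34 d → k = ln 2 / 0.34 = 2.039 d⁻¹.
Decay over the reach: 39.73·exp(−kt) = 39.73·0.6503 = 25.84 mg/L.
At the second outfall, C = (300.0·25.84 + 31.00·447.0) / (300.0 + 31.00) = 65.28 mg/L.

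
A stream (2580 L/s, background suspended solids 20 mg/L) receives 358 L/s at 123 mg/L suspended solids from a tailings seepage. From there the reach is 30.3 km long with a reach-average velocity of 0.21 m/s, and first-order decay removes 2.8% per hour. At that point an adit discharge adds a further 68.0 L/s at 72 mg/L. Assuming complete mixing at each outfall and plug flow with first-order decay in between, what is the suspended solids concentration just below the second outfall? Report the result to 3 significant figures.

11.8 mg/L

Conservation of mass: C = (2580·20.00 + 358.0·123.0) / 2938 = 95630/2938 = 32.55 mg/L; combined flow 2938 L/s.
Travel time t = 30.3·1000 / 0.21 = 144300 s = 40.08 h.
2.8%/h lost → k = −ln(1 − 0.028) = 0.02840 h⁻¹.
After decay, C = 32.55 × e^(−kt) = 32.55 × 0.3204 = 10.43 mg/L.
At the second outfall, C = (2938·10.43 + 68.00·72.00) / (2938 + 68.00) = 11.82 mg/L.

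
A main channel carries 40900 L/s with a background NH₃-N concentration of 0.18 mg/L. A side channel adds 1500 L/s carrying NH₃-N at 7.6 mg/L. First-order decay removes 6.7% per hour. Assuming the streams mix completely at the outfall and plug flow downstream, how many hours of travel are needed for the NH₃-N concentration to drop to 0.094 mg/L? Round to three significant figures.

22.3 h

Flow-weighted average: C = (40900·0.1800 + 1500·7.600) / 42400 = 18760/42400 = 0.4425 mg/L.
6.7%/h lost → k = −ln(1 − 0.067) = 0.06935 h⁻¹.
0.4425·exp(−k·t) = 0.094 → t = ln(0.4425/0.094)/k = 80420 s = 22.34 h.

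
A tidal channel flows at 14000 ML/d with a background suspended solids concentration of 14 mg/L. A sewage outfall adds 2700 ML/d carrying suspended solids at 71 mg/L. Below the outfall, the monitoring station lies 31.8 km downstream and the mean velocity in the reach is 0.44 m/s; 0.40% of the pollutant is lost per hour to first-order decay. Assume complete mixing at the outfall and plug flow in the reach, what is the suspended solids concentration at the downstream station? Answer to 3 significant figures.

Conservation of mass: C = (14000·14.00 + 2700·71.00) / 16700 = 387700/16700 = 23.22 mg/L.
Travel time t = 31.8·1000 / 0.44 = 72270 s = 20.08 h.
0.40%/h lost → k = −ln(1 − 0.004) = 0.004008 h⁻¹.
Applying C = C₀e^(−kt): 23.22 × 0.9227 = 21.42 mg/L.

21.4 mg/L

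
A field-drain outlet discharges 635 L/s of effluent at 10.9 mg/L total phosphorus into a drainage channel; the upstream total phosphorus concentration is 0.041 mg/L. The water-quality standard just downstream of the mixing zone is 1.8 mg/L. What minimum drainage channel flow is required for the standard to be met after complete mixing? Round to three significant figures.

Set C_mix = 1.8: (Q·0.04100 + 635.0·10.90) / (Q + 635.0) = 1.8
→ Q = 635.0·(10.90 − 1.8)/(1.8 − 0.04100) = 3285 L/s.

3290 L/s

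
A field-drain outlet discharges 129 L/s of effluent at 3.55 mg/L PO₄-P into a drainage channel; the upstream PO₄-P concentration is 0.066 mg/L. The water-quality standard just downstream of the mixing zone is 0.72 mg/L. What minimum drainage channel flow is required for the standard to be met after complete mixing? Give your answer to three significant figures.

Set C_mix = 0.72: (Q·0.06600 + 129.0·3.550) / (Q + 129.0) = 0.72
→ Q = 129.0·(3.550 − 0.72)/(0.72 − 0.06600) = 558.2 L/s.

558 L/s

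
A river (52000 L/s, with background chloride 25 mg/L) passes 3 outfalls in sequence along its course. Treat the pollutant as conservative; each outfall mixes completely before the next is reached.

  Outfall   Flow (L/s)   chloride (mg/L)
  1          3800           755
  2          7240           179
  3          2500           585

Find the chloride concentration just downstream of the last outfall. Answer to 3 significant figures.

106 mg/L

After outfall 1: Q = 52000 + 3800 = 55800 L/s; C = (52000·25.00 + 3800·755.0)/55800 = 74.71 mg/L.
After outfall 2: Q = 55800 + 7240 = 63040 L/s; C = (55800·74.71 + 7240·179.0)/63040 = 86.69 mg/L.
After outfall 3: Q = 63040 + 2500 = 65540 L/s; C = (63040·86.69 + 2500·585.0)/65540 = 105.7 mg/L.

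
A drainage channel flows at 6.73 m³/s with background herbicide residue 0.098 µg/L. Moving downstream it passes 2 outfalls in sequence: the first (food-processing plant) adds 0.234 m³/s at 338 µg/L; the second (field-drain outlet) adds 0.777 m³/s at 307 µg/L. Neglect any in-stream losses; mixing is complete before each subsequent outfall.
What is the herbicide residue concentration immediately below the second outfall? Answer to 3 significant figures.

Below outfall 1: Q → 6.964 m³/s, C = (6.730·0.09800 + 0.2340·338.0)/6.964 = 11.45 µg/L.
Below outfall 2: Q → 7.741 m³/s, C = (6.964·11.45 + 0.7770·307.0)/7.741 = 41.12 µg/L.

41.1 µg/L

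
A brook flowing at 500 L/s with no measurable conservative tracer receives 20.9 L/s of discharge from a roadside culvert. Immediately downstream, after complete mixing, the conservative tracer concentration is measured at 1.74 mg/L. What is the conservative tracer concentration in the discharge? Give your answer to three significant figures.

Mass balance: 500.0·0 + 20.90·Cₑ = 520.9·1.740
→ Cₑ = (520.9·1.740 − 500.0·0) / 20.90 = 43.37 mg/L.

43.4 mg/L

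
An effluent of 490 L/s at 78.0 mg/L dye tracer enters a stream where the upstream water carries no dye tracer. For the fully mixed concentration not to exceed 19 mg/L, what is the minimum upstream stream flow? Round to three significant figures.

Set C_mix = 19: (Q·0 + 490.0·78.00) / (Q + 490.0) = 19
→ Q = 490.0·(78.00 − 19)/(19 − 0) = 1522 L/s.

1520 L/s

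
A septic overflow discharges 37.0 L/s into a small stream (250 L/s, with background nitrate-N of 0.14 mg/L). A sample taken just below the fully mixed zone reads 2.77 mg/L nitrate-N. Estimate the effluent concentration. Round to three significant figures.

Mass balance: 250.0·0.1400 + 37.00·Cₑ = 287.0·2.770
→ Cₑ = (287.0·2.770 − 250.0·0.1400) / 37.00 = 20.54 mg/L.

20.5 mg/L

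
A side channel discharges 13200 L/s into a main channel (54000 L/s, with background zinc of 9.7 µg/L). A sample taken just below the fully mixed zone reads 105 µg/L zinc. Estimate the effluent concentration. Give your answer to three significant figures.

495 µg/L

Mass balance: 54000·9.700 + 13200·Cₑ = 67200·105.0
→ Cₑ = (67200·105.0 − 54000·9.700) / 13200 = 494.9 µg/L.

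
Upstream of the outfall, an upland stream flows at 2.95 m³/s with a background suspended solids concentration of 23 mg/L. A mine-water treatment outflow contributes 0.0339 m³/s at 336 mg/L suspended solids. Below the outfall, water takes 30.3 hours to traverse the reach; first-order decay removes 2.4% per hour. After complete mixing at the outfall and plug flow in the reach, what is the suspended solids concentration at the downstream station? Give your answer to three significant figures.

12.7 mg/L

Flow-weighted average: C = (2.950·23.00 + 0.03390·336.0) / 2.984 = 79.24/2.984 = 26.56 mg/L.
2.4%/h lost → k = −ln(1 − 0.024) = 0.02429 h⁻¹.
Decay over the reach: 26.56·exp(−kt) = 26.56·0.4790 = 12.72 mg/L.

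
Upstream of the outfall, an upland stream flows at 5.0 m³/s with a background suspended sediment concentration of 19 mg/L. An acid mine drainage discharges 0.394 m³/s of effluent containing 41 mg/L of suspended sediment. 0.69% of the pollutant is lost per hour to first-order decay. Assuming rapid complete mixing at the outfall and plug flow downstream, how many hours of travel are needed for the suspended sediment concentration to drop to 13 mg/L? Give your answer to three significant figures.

66.5 h

After mixing, C = (5.000·19.00 + 0.3940·41.00) / 5.394 = 111.2/5.394 = 20.61 mg/L.
0.69%/h lost → k = −ln(1 − 0.0069) = 0.006924 h⁻¹.
20.61·exp(−k·t) = 13 → t = ln(20.61/13)/k = 239500 s = 66.53 h.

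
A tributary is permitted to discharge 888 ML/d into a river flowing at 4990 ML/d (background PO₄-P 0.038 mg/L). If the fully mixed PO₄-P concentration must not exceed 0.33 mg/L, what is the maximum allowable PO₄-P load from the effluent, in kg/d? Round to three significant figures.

1750 kg/d

Mass balance at the limit: 4990·0.03800 + 888.0·Cₑ = 5878·0.33 → Cₑ = 1.971 mg/L.
888.0 ML/d = 10.28 m³/s. Load = 10.28 m³/s × 1.971 g/m³ × 86 400 s/d = 1750 kg/d.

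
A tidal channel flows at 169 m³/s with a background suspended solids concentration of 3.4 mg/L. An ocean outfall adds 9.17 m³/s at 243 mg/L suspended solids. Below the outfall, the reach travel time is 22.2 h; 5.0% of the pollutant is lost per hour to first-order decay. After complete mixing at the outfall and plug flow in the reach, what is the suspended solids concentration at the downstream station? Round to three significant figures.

After mixing, C = (169.0·3.400 + 9.170·243.0) / 178.2 = 2803/178.2 = 15.73 mg/L.
5.0%/h lost → k = −ln(1 − 0.05) = 0.05129 h⁻¹.
First-order decay: C = 15.73·exp(−k·t) = 15.73·0.3202 = 5.038 mg/L.

5.04 mg/L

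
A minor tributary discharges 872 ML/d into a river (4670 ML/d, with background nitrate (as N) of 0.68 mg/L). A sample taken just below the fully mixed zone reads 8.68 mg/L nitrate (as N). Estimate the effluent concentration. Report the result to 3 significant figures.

Mass balance: 4670·0.6800 + 872.0·Cₑ = 5542·8.680
→ Cₑ = (5542·8.680 − 4670·0.6800) / 872.0 = 51.52 mg/L.

51.5 mg/L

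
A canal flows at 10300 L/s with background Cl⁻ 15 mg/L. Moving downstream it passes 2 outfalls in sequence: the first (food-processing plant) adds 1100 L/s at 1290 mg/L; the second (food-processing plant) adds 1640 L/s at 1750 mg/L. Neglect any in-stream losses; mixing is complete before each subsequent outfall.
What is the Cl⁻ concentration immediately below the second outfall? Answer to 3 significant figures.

After outfall 1: Q = 10300 + 1100 = 11400 L/s; C = (10300·15.00 + 1100·1290)/11400 = 138.0 mg/L.
After outfall 2: Q = 11400 + 1640 = 13040 L/s; C = (11400·138.0 + 1640·1750)/13040 = 340.8 mg/L.

341 mg/L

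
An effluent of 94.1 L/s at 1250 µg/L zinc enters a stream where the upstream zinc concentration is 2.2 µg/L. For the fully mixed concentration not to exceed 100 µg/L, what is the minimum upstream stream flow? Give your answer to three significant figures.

Set C_mix = 100: (Q·2.200 + 94.10·1250) / (Q + 94.10) = 100
→ Q = 94.10·(1250 − 100)/(100 − 2.200) = 1106 L/s.

1110 L/s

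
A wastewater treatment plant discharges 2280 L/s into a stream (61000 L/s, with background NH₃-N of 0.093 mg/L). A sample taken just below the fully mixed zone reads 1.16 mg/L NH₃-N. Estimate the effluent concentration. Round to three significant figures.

Mass balance: 61000·0.09300 + 2280·Cₑ = 63280·1.160
→ Cₑ = (63280·1.160 − 61000·0.09300) / 2280 = 29.71 mg/L.

29.7 mg/L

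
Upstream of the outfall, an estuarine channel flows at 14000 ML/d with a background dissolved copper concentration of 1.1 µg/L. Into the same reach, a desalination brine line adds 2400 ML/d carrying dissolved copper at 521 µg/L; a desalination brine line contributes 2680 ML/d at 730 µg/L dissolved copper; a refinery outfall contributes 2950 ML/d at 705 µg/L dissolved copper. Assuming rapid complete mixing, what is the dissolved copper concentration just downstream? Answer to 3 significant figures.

Mixed concentration C = ΣQC/ΣQ = (14000·1.100 + 2400·521.0 + 2680·730.0 + 2950·705.0) / 22030 = 5302000/22030 = 240.7 µg/L.

241 µg/L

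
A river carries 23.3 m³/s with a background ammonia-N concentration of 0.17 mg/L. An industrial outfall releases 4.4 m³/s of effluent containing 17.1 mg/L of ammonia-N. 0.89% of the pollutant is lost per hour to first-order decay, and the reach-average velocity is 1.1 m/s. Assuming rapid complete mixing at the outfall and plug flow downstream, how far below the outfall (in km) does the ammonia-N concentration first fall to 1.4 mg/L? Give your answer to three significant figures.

316 km

Flow-weighted average: C = (23.30·0.1700 + 4.400·17.10) / 27.70 = 79.20/27.70 = 2.859 mg/L.
0.89%/h lost → k = −ln(1 − 0.0089) = 0.008940 h⁻¹.
Set 2.859·exp(−k·t) = 1.4 → t = ln(2.859/1.4)/k = 287600 s = 79.88 h.
Distance = v·t = 1.1·287600 = 316300 m = 316.3 km.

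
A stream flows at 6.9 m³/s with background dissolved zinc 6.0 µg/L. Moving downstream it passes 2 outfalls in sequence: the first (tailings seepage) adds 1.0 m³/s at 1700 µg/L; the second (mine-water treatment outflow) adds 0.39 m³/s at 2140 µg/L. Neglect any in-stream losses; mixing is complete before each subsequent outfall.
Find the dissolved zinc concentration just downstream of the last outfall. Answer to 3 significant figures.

After outfall 1: Q = 6.900 + 1.000 = 7.900 m³/s; C = (6.900·6.000 + 1.000·1700)/7.900 = 220.4 µg/L.
After outfall 2: Q = 7.900 + 0.3900 = 8.290 m³/s; C = (7.900·220.4 + 0.3900·2140)/8.290 = 310.7 µg/L.

311 µg/L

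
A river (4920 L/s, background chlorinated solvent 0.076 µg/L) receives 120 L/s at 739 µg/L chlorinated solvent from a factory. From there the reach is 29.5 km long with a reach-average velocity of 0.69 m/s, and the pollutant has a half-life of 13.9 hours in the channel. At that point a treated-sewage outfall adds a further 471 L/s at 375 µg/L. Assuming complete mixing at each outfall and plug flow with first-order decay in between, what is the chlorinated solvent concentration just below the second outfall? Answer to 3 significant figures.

Flow-weighted average: C = (4920·0.07600 + 120.0·739.0) / 5040 = 89050/5040 = 17.67 µg/L; combined flow 5040 L/s.
Travel time t = 29.5·1000 / 0.69 = 42750 s = 11.88 h.
Half-life 13.9 h → k = ln 2 / 13.9 = 0.04987 h⁻¹ = 1.197 d⁻¹.
After decay, C = 17.67 × e^(−kt) = 17.67 × 0.5531 = 9.773 µg/L.
Second outfall: C = (5040·9.773 + 471.0·375.0)/5511 = 40.99 µg/L.

41.0 µg/L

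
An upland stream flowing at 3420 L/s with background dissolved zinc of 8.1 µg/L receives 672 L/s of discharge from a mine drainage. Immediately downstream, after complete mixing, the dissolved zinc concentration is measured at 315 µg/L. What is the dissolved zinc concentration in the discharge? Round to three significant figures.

1880 µg/L

Mass balance: 3420·8.100 + 672.0·Cₑ = 4092·315.0
→ Cₑ = (4092·315.0 − 3420·8.100) / 672.0 = 1877 µg/L.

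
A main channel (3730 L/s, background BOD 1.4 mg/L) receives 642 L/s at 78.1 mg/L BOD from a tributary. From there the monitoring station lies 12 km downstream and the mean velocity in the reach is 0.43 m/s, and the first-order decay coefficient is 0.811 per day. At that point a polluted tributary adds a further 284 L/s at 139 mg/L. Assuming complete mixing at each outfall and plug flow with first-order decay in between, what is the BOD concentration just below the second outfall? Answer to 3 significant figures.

17.6 mg/L

Conservation of mass: C = (3730·1.400 + 642.0·78.10) / 4372 = 55360/4372 = 12.66 mg/L; combined flow 4372 L/s.
Travel time t = 12·1000 / 0.43 = 27910 s = 7.752 h.
Decay over the reach: 12.66·exp(−kt) = 12.66·0.7695 = 9.745 mg/L.
At the second outfall, C = (4372·9.745 + 284.0·139.0) / (4372 + 284.0) = 17.63 mg/L.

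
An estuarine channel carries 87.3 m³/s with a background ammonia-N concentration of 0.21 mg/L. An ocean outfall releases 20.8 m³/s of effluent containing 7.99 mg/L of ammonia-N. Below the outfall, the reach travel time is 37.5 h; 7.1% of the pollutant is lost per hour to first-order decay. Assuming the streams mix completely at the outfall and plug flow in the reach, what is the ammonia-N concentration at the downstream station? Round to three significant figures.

Flow-weighted average: C = (87.30·0.2100 + 20.80·7.990) / 108.1 = 184.5/108.1 = 1.707 mg/L.
7.1%/h lost → k = −ln(1 − 0.071) = 0.07365 h⁻¹.
After decay, C = 1.707 × e^(−kt) = 1.707 × 0.06318 = 0.1078 mg/L.

0.108 mg/L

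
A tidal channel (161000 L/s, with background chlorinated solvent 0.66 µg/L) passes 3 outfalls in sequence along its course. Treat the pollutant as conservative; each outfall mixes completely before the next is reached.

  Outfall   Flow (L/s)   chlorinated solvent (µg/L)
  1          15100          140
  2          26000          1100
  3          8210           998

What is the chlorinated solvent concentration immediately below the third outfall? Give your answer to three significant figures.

186 µg/L

After outfall 1: Q = 161000 + 15100 = 176100 L/s; C = (161000·0.6600 + 15100·140.0)/176100 = 12.61 µg/L.
After outfall 2: Q = 176100 + 26000 = 202100 L/s; C = (176100·12.61 + 26000·1100)/202100 = 152.5 µg/L.
After outfall 3: Q = 202100 + 8210 = 210300 L/s; C = (202100·152.5 + 8210·998.0)/210300 = 185.5 µg/L.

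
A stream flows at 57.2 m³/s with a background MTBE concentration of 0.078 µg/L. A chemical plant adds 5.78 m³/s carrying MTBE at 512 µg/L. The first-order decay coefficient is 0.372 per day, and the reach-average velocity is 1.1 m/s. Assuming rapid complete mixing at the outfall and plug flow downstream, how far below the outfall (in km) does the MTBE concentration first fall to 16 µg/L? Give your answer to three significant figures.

Mixed concentration C = ΣQC/ΣQ = (57.20·0.07800 + 5.780·512.0) / 62.98 = 2964/62.98 = 47.06 µg/L.
Set 47.06·exp(−k·t) = 16 → t = ln(47.06/16)/k = 250600 s = 69.60 h.
Distance = v·t = 1.1·250600 = 275600 m = 275.6 km.

276 km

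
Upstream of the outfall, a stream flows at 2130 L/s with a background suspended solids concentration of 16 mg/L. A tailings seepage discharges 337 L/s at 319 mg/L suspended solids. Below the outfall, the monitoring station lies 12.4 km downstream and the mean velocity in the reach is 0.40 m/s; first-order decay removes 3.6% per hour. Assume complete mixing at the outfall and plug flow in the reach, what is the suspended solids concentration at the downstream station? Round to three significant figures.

Conservation of mass: C = (2130·16.00 + 337.0·319.0) / 2467 = 141600/2467 = 57.39 mg/L.
Travel time t = 12.4·1000 / 0.40 = 31000 s = 8.611 h.
3.6%/h lost → k = −ln(1 − 0.036) = 0.03666 h⁻¹.
First-order decay: C = 57.39·exp(−k·t) = 57.39·0.7293 = 41.85 mg/L.

41.9 mg/L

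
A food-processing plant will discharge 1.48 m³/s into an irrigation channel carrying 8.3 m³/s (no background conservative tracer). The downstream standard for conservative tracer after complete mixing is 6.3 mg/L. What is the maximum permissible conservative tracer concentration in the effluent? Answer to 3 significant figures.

At the limit, (Qr·Cr + Qe·Cₑ)/(Qr + Qe) = 6.3:
Cₑ = (9.780·6.3 − 8.300·0) / 1.480 = 41.63 mg/L.

41.6 mg/L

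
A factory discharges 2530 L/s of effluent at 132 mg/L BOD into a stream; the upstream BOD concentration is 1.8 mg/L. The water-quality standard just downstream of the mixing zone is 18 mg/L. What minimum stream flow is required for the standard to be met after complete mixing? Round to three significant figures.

17800 L/s

Set C_mix = 18: (Q·1.800 + 2530·132.0) / (Q + 2530) = 18
→ Q = 2530·(132.0 − 18)/(18 − 1.800) = 17800 L/s.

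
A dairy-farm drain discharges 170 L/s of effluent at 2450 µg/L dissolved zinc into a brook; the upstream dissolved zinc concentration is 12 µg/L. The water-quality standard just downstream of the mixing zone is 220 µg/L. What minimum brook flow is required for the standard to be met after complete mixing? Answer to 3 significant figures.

1820 L/s

Set C_mix = 220: (Q·12.00 + 170.0·2450) / (Q + 170.0) = 220
→ Q = 170.0·(2450 − 220)/(220 − 12.00) = 1823 L/s.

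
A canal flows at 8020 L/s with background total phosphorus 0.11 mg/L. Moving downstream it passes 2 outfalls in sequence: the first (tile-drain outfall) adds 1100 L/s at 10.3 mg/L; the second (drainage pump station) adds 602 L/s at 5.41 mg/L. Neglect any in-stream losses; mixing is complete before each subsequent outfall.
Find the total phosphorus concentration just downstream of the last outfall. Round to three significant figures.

After outfall 1: Q = 8020 + 1100 = 9120 L/s; C = (8020·0.1100 + 1100·10.30)/9120 = 1.339 mg/L.
After outfall 2: Q = 9120 + 602.0 = 9722 L/s; C = (9120·1.339 + 602.0·5.410)/9722 = 1.591 mg/L.

1.59 mg/L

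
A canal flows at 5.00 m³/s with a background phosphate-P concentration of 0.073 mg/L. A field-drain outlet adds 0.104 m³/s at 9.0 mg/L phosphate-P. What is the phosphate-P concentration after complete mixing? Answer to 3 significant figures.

0.255 mg/L

Conservation of mass: C = (5.000·0.07300 + 0.1040·9.000) / 5.104 = 1.301/5.104 = 0.2549 mg/L.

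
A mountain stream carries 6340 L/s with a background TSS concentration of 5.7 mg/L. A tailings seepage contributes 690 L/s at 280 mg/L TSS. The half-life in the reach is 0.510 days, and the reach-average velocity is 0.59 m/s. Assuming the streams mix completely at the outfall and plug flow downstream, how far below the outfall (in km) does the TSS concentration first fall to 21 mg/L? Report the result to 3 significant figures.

After mixing, C = (6340·5.700 + 690.0·280.0) / 7030 = 229300/7030 = 32.62 mg/L.
Half-life 0.510 d → k = ln 2 / 0.510 = 1.359 d⁻¹.
Set 32.62·exp(−k·t) = 21 → t = ln(32.62/21)/k = 28000 s = 7.778 h.
Distance = v·t = 0.59·28000 = 16520 m = 16.52 km.

16.5 km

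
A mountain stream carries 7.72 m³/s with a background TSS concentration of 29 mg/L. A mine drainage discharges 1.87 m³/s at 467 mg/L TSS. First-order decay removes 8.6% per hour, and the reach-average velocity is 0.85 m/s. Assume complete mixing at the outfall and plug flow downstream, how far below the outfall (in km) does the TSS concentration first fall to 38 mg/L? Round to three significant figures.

37.5 km

Mass balance: C = (7.720·29.00 + 1.870·467.0) / 9.590 = 1097/9.590 = 114.4 mg/L.
8.6%/h lost → k = −ln(1 − 0.086) = 0.08992 h⁻¹.
Set 114.4·exp(−k·t) = 38 → t = ln(114.4/38)/k = 44120 s = 12.26 h.
Distance = v·t = 0.85·44120 = 37510 m = 37.51 km.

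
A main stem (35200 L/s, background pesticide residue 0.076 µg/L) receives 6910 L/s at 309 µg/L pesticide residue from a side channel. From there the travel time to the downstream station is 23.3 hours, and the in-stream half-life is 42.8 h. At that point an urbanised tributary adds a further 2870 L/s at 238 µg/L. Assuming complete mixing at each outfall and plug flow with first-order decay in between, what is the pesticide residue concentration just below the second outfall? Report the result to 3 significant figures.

47.8 µg/L

Conservation of mass: C = (35200·0.07600 + 6910·309.0) / 42110 = 2138000/42110 = 50.77 µg/L; combined flow 42110 L/s.
Half-life 42.8 h → k = ln 2 / 42.8 = 0.01620 h⁻¹ = 0.3887 d⁻¹.
Applying C = C₀e^(−kt): 50.77 × 0.6857 = 34.81 µg/L.
At the second outfall, C = (42110·34.81 + 2870·238.0) / (42110 + 2870) = 47.78 µg/L.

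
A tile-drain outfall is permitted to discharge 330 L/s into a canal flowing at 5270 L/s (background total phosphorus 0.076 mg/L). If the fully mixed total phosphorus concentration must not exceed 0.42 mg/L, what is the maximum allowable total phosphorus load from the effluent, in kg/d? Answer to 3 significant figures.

Mass balance at the limit: 5270·0.07600 + 330.0·Cₑ = 5600·0.42 → Cₑ = 5.914 mg/L.
330.0 L/s = 0.3300 m³/s. Load = 0.3300 m³/s × 5.914 g/m³ × 86 400 s/d = 168.6 kg/d.

169 kg/d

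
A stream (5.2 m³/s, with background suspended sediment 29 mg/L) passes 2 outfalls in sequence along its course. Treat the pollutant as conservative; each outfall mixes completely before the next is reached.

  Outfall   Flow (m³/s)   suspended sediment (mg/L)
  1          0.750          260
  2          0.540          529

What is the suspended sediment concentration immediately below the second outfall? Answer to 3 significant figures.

97.3 mg/L

Outfall 1: combined Q = 5.950 m³/s; C = (5.200·29.00 + 0.7500·260.0)/5.950 = 58.12 mg/L.
Outfall 2: combined Q = 6.490 m³/s; C = (5.950·58.12 + 0.5400·529.0)/6.490 = 97.30 mg/L.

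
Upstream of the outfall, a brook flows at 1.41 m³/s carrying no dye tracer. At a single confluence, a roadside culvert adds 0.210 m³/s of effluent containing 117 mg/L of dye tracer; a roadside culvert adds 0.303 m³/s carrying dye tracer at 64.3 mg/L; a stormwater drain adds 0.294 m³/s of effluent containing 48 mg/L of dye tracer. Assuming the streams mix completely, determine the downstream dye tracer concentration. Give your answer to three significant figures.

Mixed concentration C = ΣQC/ΣQ = (1.410·0 + 0.2100·117.0 + 0.3030·64.30 + 0.2940·48.00) / 2.217 = 58.16/2.217 = 26.24 mg/L.

26.2 mg/L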